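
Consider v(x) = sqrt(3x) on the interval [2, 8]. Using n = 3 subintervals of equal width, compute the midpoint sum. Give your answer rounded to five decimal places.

22.91112

Δx = (8 − 2)/3 = 2.
Midpoints: 3, 5, 7.
v(3) ≈ 3.00000, v(5) ≈ 3.87298, v(7) ≈ 4.58258.
Sum = Δx · [v(3) + v(5) + v(7)].
Sum ≈ 22.91112.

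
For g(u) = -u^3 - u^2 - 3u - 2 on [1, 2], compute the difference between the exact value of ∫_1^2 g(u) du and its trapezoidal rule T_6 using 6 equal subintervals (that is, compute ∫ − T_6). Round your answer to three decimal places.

0.025

Exact integral: ∫_1^2 g(u) du ≈ -12.58333.
T_6 ≈ -12.60880.
Error ≈ -12.58333 − (-12.60880) ≈ 0.025.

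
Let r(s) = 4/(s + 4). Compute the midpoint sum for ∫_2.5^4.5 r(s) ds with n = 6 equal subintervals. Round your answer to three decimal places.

Δs = (4.5 − 2.5)/6 = 1/3.
Midpoints: 8/3, 3, 10/3, 11/3, 4, 13/3.
r(8/3) = 0.6, r(3) = 4/7, r(10/3) = 6/11, r(11/3) = 12/23, r(4) = 0.5, r(13/3) = 0.48.
Sum = Δs · [r(8/3) + r(3) + r(10/3) + ...].
Sum ≈ 1.073.

1.073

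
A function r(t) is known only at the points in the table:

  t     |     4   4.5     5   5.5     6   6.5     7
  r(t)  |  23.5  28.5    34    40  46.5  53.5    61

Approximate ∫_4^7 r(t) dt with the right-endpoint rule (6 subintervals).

Δt = 0.5.
Sum = 0.5·[28.5 + 34 + 40 + 46.5 + 53.5 + 61] = 131.75.

131.75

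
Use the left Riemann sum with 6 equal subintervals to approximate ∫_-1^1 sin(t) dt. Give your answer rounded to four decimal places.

-0.2805

Δt = (1 − (-1))/6 = 1/3.
Left endpoints: -1, -2/3, -1/3, 0, 1/3, 2/3.
f(-1) ≈ -0.8415, f(-2/3) ≈ -0.6184, f(-1/3) ≈ -0.3272, f(0) ≈ 0.0000, f(1/3) ≈ 0.3272, f(2/3) ≈ 0.6184.
Sum = Δt · [f(-1) + f(-2/3) + f(-1/3) + ...].
Sum ≈ -0.2805.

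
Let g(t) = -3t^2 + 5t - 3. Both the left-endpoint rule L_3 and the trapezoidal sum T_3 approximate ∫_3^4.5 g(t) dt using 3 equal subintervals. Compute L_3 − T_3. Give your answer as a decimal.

L_3 = -34.125.
T_3 = -40.6875.
L_3 − T_3 = 6.5625.

6.5625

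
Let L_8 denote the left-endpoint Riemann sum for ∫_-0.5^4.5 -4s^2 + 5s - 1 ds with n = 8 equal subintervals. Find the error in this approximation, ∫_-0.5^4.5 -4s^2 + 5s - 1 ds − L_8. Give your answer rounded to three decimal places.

-15.885

Exact integral: ∫_-0.5^4.5 f(s) ds ≈ -76.66667.
L_8 = -60.78125.
Error ≈ -76.66667 − (-60.78125) ≈ -15.885.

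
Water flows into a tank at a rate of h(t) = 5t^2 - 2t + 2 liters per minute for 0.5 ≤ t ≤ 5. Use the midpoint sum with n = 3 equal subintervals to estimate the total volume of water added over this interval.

188.15625

Δt = (5 − 0.5)/3 = 1.5.
Midpoints: 1.25, 2.75, 4.25.
h(1.25) = 7.3125, h(2.75) = 34.3125, h(4.25) = 83.8125.
Sum = Δt · [h(1.25) + h(2.75) + h(4.25)].
Sum = 188.15625.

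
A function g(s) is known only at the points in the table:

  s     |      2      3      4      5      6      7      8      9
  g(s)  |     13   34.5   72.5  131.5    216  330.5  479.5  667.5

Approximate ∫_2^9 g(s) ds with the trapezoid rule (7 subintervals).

1604.75

Δs = 1.
T_7 = (1/2)·[13 + 2·34.5 + 2·72.5 + 2·131.5 + 2·216 + 2·330.5 + 2·479.5 + 667.5] = 1604.75.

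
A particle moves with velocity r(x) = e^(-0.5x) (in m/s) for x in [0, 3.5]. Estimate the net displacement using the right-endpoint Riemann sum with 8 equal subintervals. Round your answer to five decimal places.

1.47830

Δx = (3.5 − 0)/8 = 0.4375.
Right endpoints: 0.4375, 0.875, 1.3125, 1.75, 2.1875, 2.625, 3.0625, 3.5.
r(0.4375) ≈ 0.80352, r(0.875) ≈ 0.64565, r(1.3125) ≈ 0.51879, r(1.75) ≈ 0.41686, r(2.1875) ≈ 0.33496, r(2.625) ≈ 0.26915, r(3.0625) ≈ 0.21627, r(3.5) ≈ 0.17377.
Sum = Δx · [r(0.4375) + r(0.875) + r(1.3125) + ...].
Sum ≈ 1.47830.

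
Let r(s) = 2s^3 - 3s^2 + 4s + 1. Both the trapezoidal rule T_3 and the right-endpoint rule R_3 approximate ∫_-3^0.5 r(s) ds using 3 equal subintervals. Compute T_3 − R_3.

T_3 ≈ -89.9305556.
R_3 ≈ -34.8055556.
T_3 − R_3 = -55.125.

-55.125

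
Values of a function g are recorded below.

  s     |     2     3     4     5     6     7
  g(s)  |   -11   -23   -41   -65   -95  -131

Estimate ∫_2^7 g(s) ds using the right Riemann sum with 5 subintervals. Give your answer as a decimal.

Δs = 1.
Sum = 1·[(-23) + (-41) + (-65) + (-95) + (-131)] = -355.

-355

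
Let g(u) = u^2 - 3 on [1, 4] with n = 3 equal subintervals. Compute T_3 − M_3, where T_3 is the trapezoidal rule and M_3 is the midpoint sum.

0.75

T_3 = 12.5.
M_3 = 11.75.
T_3 − M_3 = 0.75.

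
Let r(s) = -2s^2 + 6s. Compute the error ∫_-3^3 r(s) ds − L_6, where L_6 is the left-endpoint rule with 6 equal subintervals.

20

Exact integral: ∫_-3^3 r(s) ds = -36.
L_6 = -56.
Error = -36 − (-56) = 20.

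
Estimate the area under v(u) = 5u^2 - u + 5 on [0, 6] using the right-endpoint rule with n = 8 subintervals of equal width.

440.0625

Δu = (6 − 0)/8 = 0.75.
Right endpoints: 0.75, 1.5, 2.25, 3, 3.75, 4.5, 5.25, 6.
v(0.75) = 7.0625, v(1.5) = 14.75, v(2.25) = 28.0625, v(3) = 47, v(3.75) = 71.5625, v(4.5) = 101.75, v(5.25) = 137.5625, v(6) = 179.
Sum = Δu · [v(0.75) + v(1.5) + v(2.25) + ...].
Sum = 440.0625.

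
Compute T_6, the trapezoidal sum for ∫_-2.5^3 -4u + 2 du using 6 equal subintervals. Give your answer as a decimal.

Δu = (3 − (-2.5))/6 = 11/12.
f(-2.5) = 12, f(-19/12) = 25/3, f(-2/3) = 14/3, f(0.25) = 1, f(7/6) = -8/3, f(25/12) = -19/3, f(3) = -10.
T_6 = (Δu/2)·[f(u_0) + 2f(u_1) + ... + 2f(u_{5}) + f(u_6)].
Sum = 5.5.

5.5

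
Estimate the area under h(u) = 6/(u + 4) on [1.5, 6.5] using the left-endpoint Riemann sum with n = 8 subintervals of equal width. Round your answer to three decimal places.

Δu = (6.5 − 1.5)/8 = 0.625.
Left endpoints: 1.5, 2.125, 2.75, 3.375, 4, 4.625, 5.25, 5.875.
h(1.5) = 12/11, h(2.125) = 48/49, h(2.75) = 8/9, h(3.375) = 48/59, h(4) = 0.75, h(4.625) = 16/23, h(5.25) = 24/37, h(5.875) = 48/79.
Sum = Δu · [h(1.5) + h(2.125) + h(2.75) + ...].
Sum ≈ 4.047.

4.047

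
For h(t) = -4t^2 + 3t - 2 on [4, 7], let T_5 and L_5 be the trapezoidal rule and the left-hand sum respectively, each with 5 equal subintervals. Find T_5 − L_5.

-36.9

T_5 = -329.22.
L_5 = -292.32.
T_5 − L_5 = -36.9.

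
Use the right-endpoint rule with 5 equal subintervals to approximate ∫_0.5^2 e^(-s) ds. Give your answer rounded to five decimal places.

0.40404

Δs = (2 − 0.5)/5 = 0.3.
Right endpoints: 0.8, 1.1, 1.4, 1.7, 2.
f(0.8) ≈ 0.44933, f(1.1) ≈ 0.33287, f(1.4) ≈ 0.24660, f(1.7) ≈ 0.18268, f(2) ≈ 0.13534.
Sum = Δs · [f(0.8) + f(1.1) + f(1.4) + f(1.7) + f(2)].
Sum ≈ 0.40404.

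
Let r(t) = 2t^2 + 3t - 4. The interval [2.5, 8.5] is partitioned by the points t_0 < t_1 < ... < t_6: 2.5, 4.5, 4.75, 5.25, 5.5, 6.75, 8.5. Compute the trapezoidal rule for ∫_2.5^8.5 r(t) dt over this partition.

Subinterval widths: 2, 0.25, 0.5, 0.25, 1.25, 1.75.
r(2.5) = 16, r(4.5) = 50, r(4.75) = 55.375, r(5.25) = 66.875, r(5.5) = 73, r(6.75) = 107.375, r(8.5) = 166.
On each subinterval the trapezoid contributes (Δt_i/2)·[r(t_{i-1}) + r(t_i)].
Sum = 479.15625.

479.15625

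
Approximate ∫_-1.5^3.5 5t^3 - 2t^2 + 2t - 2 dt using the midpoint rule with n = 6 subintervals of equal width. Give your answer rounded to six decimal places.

Δt = (3.5 − (-1.5))/6 = 5/6.
Midpoints: -13/12, -0.25, 7/12, 17/12, 2.25, 37/12.
f(-13/12) = -22241/1728, f(-0.25) = -2.703125, f(7/12) = -901/1728, f(17/12) = 19069/1728, f(2.25) = 49.328125, f(37/12) = 227609/1728.
Sum = Δt · [f(-13/12) + f(-0.25) + f(7/12) + ...].
Sum ≈ 146.655093.

146.655093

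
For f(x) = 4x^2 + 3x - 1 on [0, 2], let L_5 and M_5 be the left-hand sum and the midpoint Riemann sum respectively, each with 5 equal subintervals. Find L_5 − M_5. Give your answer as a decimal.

-4.08

L_5 = 10.48.
M_5 = 14.56.
L_5 − M_5 = -4.08.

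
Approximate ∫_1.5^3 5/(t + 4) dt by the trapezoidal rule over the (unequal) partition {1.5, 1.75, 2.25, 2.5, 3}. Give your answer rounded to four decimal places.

Subinterval widths: 0.25, 0.5, 0.25, 0.5.
f(1.5) = 10/11, f(1.75) = 20/23, f(2.25) = 0.8, f(2.5) = 10/13, f(3) = 5/7.
On each subinterval the trapezoid contributes (Δt_i/2)·[f(t_{i-1}) + f(t_i)].
Sum ≈ 1.2068.

1.2068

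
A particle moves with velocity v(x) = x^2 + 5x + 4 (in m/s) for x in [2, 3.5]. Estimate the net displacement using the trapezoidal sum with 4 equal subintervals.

Δx = (3.5 − 2)/4 = 0.375.
v(2) = 18, v(2.375) = 21.515625, v(2.75) = 25.3125, v(3.125) = 29.390625, v(3.5) = 33.75.
T_4 = (Δx/2)·[v(x_0) + 2v(x_1) + 2v(x_2) + 2v(x_3) + v(x_4)].
Sum = 38.28515625.

38.28515625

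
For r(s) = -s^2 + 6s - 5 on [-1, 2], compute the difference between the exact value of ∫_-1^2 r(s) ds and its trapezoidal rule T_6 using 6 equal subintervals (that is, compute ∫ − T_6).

Exact integral: ∫_-1^2 r(s) ds = -9.
T_6 = -9.125.
Error = -9 − (-9.125) = 0.125.

0.125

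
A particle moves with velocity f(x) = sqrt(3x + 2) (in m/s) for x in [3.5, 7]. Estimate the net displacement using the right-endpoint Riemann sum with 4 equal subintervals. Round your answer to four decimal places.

Δx = (7 − 3.5)/4 = 0.875.
Right endpoints: 4.375, 5.25, 6.125, 7.
f(4.375) ≈ 3.8891, f(5.25) ≈ 4.2131, f(6.125) ≈ 4.5139, f(7) ≈ 4.7958.
Sum = Δx · [f(4.375) + f(5.25) + f(6.125) + f(7)].
Sum ≈ 15.2354.

15.2354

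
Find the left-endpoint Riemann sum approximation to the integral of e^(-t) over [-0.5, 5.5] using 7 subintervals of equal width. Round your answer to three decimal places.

2.449

Δt = (5.5 − (-0.5))/7 = 6/7.
Left endpoints: -0.5, 5/14, 17/14, 29/14, 41/14, 53/14, 65/14.
f(-0.5) ≈ 1.649, f(5/14) ≈ 0.700, f(17/14) ≈ 0.297, f(29/14) ≈ 0.126, f(41/14) ≈ 0.053, f(53/14) ≈ 0.023, f(65/14) ≈ 0.010.
Sum = Δt · [f(-0.5) + f(5/14) + f(17/14) + ...].
Sum ≈ 2.449.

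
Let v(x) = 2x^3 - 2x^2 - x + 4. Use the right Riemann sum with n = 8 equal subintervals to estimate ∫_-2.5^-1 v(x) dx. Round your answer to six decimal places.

Δx = (-1 − (-2.5))/8 = 0.1875.
Right endpoints: -2.3125, -2.125, -1.9375, -1.75, -1.5625, -1.375, -1.1875, -1.
v(-2.3125) = -59629/2048, v(-2.125) = -22.09765625, v(-1.9375) = -33007/2048, v(-1.75) = -11.09375, v(-1.5625) = -14233/2048, v(-1.375) = -3.60546875, v(-1.1875) = -2011/2048, v(-1) = 1.
Sum = Δx · [v(-2.3125) + v(-2.125) + v(-1.9375) + ...].
Sum ≈ -16.680176.

-16.680176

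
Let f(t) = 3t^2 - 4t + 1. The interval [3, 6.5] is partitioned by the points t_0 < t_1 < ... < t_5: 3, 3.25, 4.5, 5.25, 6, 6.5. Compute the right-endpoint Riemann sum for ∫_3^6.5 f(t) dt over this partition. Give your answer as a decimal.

221.25

Subinterval widths: 0.25, 1.25, 0.75, 0.75, 0.5.
Right endpoints: 3.25, 4.5, 5.25, 6, 6.5.
f(3.25) = 19.6875, f(4.5) = 43.75, f(5.25) = 62.6875, f(6) = 85, f(6.5) = 101.75.
Sum = Σ Δt_i · f(t_i).
Sum = 221.25.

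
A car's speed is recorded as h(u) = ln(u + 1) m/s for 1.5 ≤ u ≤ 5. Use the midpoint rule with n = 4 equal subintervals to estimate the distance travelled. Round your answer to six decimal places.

Δu = (5 − 1.5)/4 = 0.875.
Midpoints: 1.9375, 2.8125, 3.6875, 4.5625.
h(1.9375) ≈ 1.077559, h(2.8125) ≈ 1.338285, h(3.6875) ≈ 1.544899, h(4.5625) ≈ 1.716048.
Sum = Δu · [h(1.9375) + h(2.8125) + h(3.6875) + h(4.5625)].
Sum ≈ 4.967192.

4.967192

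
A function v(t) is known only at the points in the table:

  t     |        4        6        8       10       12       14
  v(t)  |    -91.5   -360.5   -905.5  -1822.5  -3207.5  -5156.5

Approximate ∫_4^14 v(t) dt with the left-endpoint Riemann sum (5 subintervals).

Δt = 2.
Sum = 2·[(-91.5) + (-360.5) + (-905.5) + (-1822.5) + (-3207.5)] = -12775.

-12775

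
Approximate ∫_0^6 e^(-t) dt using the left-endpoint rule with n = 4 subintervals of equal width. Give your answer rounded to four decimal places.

1.9260

Δt = (6 − 0)/4 = 1.5.
Left endpoints: 0, 1.5, 3, 4.5.
f(0) ≈ 1.0000, f(1.5) ≈ 0.2231, f(3) ≈ 0.0498, f(4.5) ≈ 0.0111.
Sum = Δt · [f(0) + f(1.5) + f(3) + f(4.5)].
Sum ≈ 1.9260.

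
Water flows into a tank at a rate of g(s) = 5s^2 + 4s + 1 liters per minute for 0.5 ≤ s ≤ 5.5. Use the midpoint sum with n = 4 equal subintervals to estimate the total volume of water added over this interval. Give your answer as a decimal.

Δs = (5.5 − 0.5)/4 = 1.25.
Midpoints: 1.125, 2.375, 3.625, 4.875.
g(1.125) = 11.828125, g(2.375) = 38.703125, g(3.625) = 81.203125, g(4.875) = 139.328125.
Sum = Δs · [g(1.125) + g(2.375) + g(3.625) + g(4.875)].
Sum = 338.828125.

338.828125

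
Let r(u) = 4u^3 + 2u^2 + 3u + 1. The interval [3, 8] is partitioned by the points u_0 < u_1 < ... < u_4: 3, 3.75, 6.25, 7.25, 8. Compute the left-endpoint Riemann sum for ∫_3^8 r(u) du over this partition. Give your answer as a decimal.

3043.859375

Subinterval widths: 0.75, 2.5, 1, 0.75.
Left endpoints: 3, 3.75, 6.25, 7.25.
r(3) = 136, r(3.75) = 251.3125, r(6.25) = 1074.4375, r(7.25) = 1652.1875.
Sum = Σ Δu_i · r(u_i).
Sum = 3043.859375.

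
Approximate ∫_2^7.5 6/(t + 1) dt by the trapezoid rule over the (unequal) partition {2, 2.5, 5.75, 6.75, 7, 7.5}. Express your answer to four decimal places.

Subinterval widths: 0.5, 3.25, 1, 0.25, 0.5.
f(2) = 2, f(2.5) = 12/7, f(5.75) = 8/9, f(6.75) = 24/31, f(7) = 0.75, f(7.5) = 12/17.
On each subinterval the trapezoid contributes (Δt_i/2)·[f(t_{i-1}) + f(t_i)].
Sum ≈ 6.5448.

6.5448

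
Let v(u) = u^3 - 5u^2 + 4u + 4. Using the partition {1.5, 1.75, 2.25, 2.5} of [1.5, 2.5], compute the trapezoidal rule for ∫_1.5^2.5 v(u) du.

0.109375

Subinterval widths: 0.25, 0.5, 0.25.
v(1.5) = 2.125, v(1.75) = 1.046875, v(2.25) = -0.921875, v(2.5) = -1.625.
On each subinterval the trapezoid contributes (Δu_i/2)·[v(u_{i-1}) + v(u_i)].
Sum = 0.109375.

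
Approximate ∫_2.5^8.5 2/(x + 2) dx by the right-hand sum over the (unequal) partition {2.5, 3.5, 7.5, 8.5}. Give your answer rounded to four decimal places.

Subinterval widths: 1, 4, 1.
Right endpoints: 3.5, 7.5, 8.5.
f(3.5) = 4/11, f(7.5) = 4/19, f(8.5) = 4/21.
Sum = Σ Δx_i · f(x_i).
Sum ≈ 1.3962.

1.3962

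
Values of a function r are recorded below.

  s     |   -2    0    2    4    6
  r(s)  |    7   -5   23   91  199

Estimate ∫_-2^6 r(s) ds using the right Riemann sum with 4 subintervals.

616

Δs = 2.
Sum = 2·[(-5) + 23 + 91 + 199] = 616.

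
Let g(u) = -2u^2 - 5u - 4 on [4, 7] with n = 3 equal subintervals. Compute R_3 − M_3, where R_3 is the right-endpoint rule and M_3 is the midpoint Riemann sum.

-42

R_3 = -322.
M_3 = -280.
R_3 − M_3 = -42.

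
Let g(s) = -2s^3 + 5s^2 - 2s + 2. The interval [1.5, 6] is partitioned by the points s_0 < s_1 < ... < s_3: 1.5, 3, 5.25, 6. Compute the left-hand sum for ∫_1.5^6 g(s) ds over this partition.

-144.0703125

Subinterval widths: 1.5, 2.25, 0.75.
Left endpoints: 1.5, 3, 5.25.
g(1.5) = 3.5, g(3) = -13, g(5.25) = -160.09375.
Sum = Σ Δs_i · g(s_i).
Sum = -144.0703125.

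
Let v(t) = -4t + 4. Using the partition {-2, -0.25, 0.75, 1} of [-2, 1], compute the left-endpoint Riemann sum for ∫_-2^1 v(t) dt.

Subinterval widths: 1.75, 1, 0.25.
Left endpoints: -2, -0.25, 0.75.
v(-2) = 12, v(-0.25) = 5, v(0.75) = 1.
Sum = Σ Δt_i · v(t_i).
Sum = 26.25.

26.25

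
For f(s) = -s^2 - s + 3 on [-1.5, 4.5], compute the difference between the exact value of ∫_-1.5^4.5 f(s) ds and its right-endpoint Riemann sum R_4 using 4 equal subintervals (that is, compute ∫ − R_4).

Exact integral: ∫_-1.5^4.5 f(s) ds = -22.5.
R_4 = -42.75.
Error = -22.5 − (-42.75) = 20.25.

20.25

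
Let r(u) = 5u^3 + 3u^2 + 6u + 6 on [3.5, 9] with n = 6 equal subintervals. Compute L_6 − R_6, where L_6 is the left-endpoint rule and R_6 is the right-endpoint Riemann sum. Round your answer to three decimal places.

L_6 = 7331.54296875.
R_6 ≈ 10695.59505.
L_6 − R_6 ≈ -3364.052.

-3364.052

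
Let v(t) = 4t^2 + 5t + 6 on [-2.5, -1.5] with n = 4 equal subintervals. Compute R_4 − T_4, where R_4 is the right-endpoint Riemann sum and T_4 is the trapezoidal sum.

-1.375

R_4 = 11.
T_4 = 12.375.
R_4 − T_4 = -1.375.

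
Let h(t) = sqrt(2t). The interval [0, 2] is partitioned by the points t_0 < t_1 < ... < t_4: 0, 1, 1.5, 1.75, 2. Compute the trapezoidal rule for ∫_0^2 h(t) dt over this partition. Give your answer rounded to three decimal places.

Subinterval widths: 1, 0.5, 0.25, 0.25.
h(0) ≈ 0.000, h(1) ≈ 1.414, h(1.5) ≈ 1.732, h(1.75) ≈ 1.871, h(2) ≈ 2.000.
On each subinterval the trapezoid contributes (Δt_i/2)·[h(t_{i-1}) + h(t_i)].
Sum ≈ 2.428.

2.428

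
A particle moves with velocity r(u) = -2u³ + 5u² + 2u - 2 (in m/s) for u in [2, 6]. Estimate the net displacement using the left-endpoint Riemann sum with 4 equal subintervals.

Δu = (6 − 2)/4 = 1.
Left endpoints: 2, 3, 4, 5.
r(2) = 6, r(3) = -5, r(4) = -42, r(5) = -117.
Sum = Δu · [r(2) + r(3) + r(4) + r(5)].
Sum = -158.

-158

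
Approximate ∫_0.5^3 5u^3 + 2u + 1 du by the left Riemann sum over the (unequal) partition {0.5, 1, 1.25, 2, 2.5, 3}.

77.82421875

Subinterval widths: 0.5, 0.25, 0.75, 0.5, 0.5.
Left endpoints: 0.5, 1, 1.25, 2, 2.5.
f(0.5) = 2.625, f(1) = 8, f(1.25) = 13.265625, f(2) = 45, f(2.5) = 84.125.
Sum = Σ Δu_i · f(u_i).
Sum = 77.82421875.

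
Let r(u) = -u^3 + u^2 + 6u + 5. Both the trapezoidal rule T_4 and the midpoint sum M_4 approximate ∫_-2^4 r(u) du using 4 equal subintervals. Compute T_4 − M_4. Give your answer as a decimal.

T_4 = 25.5.
M_4 = 32.25.
T_4 − M_4 = -6.75.

-6.75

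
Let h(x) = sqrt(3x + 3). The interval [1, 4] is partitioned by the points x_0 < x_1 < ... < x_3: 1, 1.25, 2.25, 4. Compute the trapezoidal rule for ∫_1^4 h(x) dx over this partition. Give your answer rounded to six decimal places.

Subinterval widths: 0.25, 1, 1.75.
h(1) ≈ 2.449490, h(1.25) ≈ 2.598076, h(2.25) ≈ 3.122499, h(4) ≈ 3.872983.
On each subinterval the trapezoid contributes (Δx_i/2)·[h(x_{i-1}) + h(x_i)].
Sum ≈ 9.612280.

9.612280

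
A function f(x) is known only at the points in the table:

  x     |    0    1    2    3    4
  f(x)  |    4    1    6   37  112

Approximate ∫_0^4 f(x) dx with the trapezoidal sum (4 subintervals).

Δx = 1.
T_4 = (1/2)·[4 + 2·1 + 2·6 + 2·37 + 112] = 102.

102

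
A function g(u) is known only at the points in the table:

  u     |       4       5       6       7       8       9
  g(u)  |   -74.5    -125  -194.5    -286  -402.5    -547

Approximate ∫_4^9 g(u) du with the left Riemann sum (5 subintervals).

Δu = 1.
Sum = 1·[(-74.5) + (-125) + (-194.5) + (-286) + (-402.5)] = -1082.5.

-1082.5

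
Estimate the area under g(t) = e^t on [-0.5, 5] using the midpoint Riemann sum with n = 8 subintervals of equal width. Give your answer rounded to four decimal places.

Δt = (5 − (-0.5))/8 = 0.6875.
Midpoints: -0.15625, 0.53125, 1.21875, 1.90625, 2.59375, 3.28125, 3.96875, 4.65625.
g(-0.15625) ≈ 0.8553, g(0.53125) ≈ 1.7011, g(1.21875) ≈ 3.3830, g(1.90625) ≈ 6.7278, g(2.59375) ≈ 13.3799, g(3.28125) ≈ 26.6090, g(3.96875) ≈ 52.9183, g(4.65625) ≈ 105.2407.
Sum = Δt · [g(-0.15625) + g(0.53125) + g(1.21875) + ...].
Sum ≈ 144.9354.

144.9354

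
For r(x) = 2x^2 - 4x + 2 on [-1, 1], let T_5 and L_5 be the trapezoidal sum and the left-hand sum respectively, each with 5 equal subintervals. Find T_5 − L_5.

-1.6

T_5 = 5.44.
L_5 = 7.04.
T_5 − L_5 = -1.6.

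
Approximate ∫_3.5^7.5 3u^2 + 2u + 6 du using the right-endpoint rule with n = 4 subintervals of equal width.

Δu = (7.5 − 3.5)/4 = 1.
Right endpoints: 4.5, 5.5, 6.5, 7.5.
f(4.5) = 75.75, f(5.5) = 107.75, f(6.5) = 145.75, f(7.5) = 189.75.
Sum = Δu · [f(4.5) + f(5.5) + f(6.5) + f(7.5)].
Sum = 519.

519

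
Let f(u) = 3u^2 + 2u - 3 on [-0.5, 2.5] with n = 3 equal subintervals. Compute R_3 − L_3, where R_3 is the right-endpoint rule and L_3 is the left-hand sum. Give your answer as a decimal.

24

R_3 = 26.25.
L_3 = 2.25.
R_3 − L_3 = 24.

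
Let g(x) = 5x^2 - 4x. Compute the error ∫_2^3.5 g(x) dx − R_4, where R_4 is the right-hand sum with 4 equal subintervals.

Exact integral: ∫_2^3.5 g(x) dx = 41.625.
R_4 = 48.41015625.
Error = 41.625 − 48.41015625 = -6.78515625.

-6.78515625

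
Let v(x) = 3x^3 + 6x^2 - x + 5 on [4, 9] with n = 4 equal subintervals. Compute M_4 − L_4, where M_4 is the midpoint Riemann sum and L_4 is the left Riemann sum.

M_4 = 6009.2578125.
L_4 = 4647.734375.
M_4 − L_4 = 1361.5234375.

1361.5234375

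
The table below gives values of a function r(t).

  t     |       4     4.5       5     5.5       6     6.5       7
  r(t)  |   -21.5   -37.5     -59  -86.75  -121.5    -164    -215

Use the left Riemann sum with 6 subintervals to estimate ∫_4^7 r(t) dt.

Δt = 0.5.
Sum = 0.5·[(-21.5) + (-37.5) + (-59) + (-86.75) + (-121.5) + (-164)] = -245.125.

-245.125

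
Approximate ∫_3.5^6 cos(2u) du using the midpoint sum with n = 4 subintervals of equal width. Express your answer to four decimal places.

Δu = (6 − 3.5)/4 = 0.625.
Midpoints: 3.8125, 4.4375, 5.0625, 5.6875.
f(3.8125) ≈ 0.2270, f(4.4375) ≈ -0.8526, f(5.0625) ≈ -0.7647, f(5.6875) ≈ 0.3704.
Sum = Δu · [f(3.8125) + f(4.4375) + f(5.0625) + f(5.6875)].
Sum ≈ -0.6375.

-0.6375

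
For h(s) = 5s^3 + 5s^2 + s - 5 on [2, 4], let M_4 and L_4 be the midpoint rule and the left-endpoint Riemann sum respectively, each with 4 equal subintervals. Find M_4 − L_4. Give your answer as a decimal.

M_4 = 387.25.
L_4 = 308.
M_4 − L_4 = 79.25.

79.25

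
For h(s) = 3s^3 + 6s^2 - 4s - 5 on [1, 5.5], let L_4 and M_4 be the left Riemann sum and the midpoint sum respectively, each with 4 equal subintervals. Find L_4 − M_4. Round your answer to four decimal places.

L_4 ≈ 601.092773.
M_4 ≈ 918.566895.
L_4 − M_4 ≈ -317.4741.

-317.4741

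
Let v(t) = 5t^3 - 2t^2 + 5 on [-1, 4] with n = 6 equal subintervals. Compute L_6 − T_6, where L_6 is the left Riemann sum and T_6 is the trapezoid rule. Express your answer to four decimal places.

-122.9167

L_6 ≈ 189.363426.
T_6 ≈ 312.280093.
L_6 − T_6 ≈ -122.9167.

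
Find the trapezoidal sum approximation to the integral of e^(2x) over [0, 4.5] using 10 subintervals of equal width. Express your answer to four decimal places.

Δx = (4.5 − 0)/10 = 0.45.
f(0) ≈ 1.0000, f(0.45) ≈ 2.4596, f(0.9) ≈ 6.0496, f(1.35) ≈ 14.8797, f(1.8) ≈ 36.5982, f(2.25) ≈ 90.0171, f(2.7) ≈ 221.4064, f(3.15) ≈ 544.5719, f(3.6) ≈ 1339.4308, f(4.05) ≈ 3294.4681, f(4.5) ≈ 8103.0839.
T_10 = (Δx/2)·[f(x_0) + 2f(x_1) + ... + 2f(x_{9}) + f(x_10)].
Sum ≈ 4320.8656.

4320.8656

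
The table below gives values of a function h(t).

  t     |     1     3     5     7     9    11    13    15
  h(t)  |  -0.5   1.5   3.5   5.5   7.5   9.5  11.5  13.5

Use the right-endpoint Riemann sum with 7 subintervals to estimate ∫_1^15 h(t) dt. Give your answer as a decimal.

Δt = 2.
Sum = 2·[1.5 + 3.5 + 5.5 + 7.5 + 9.5 + 11.5 + 13.5] = 105.

105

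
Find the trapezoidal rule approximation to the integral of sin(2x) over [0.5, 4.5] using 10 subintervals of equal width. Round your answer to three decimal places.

Δx = (4.5 − 0.5)/10 = 0.4.
f(0.5) ≈ 0.841, f(0.9) ≈ 0.974, f(1.3) ≈ 0.516, f(1.7) ≈ -0.256, f(2.1) ≈ -0.872, f(2.5) ≈ -0.959, f(2.9) ≈ -0.465, f(3.3) ≈ 0.312, f(3.7) ≈ 0.899, f(4.1) ≈ 0.941, f(4.5) ≈ 0.412.
T_10 = (Δx/2)·[f(x_0) + 2f(x_1) + ... + 2f(x_{9}) + f(x_10)].
Sum ≈ 0.687.

0.687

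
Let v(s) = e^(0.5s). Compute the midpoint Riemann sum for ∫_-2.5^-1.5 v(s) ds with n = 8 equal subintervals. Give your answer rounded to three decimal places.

0.372

Δs = (-1.5 − (-2.5))/8 = 0.125.
Midpoints: -2.4375, -2.3125, -2.1875, -2.0625, -1.9375, -1.8125, -1.6875, -1.5625.
v(-2.4375) ≈ 0.296, v(-2.3125) ≈ 0.315, v(-2.1875) ≈ 0.335, v(-2.0625) ≈ 0.357, v(-1.9375) ≈ 0.380, v(-1.8125) ≈ 0.404, v(-1.6875) ≈ 0.430, v(-1.5625) ≈ 0.458.
Sum = Δs · [v(-2.4375) + v(-2.3125) + v(-2.1875) + ...].
Sum ≈ 0.372.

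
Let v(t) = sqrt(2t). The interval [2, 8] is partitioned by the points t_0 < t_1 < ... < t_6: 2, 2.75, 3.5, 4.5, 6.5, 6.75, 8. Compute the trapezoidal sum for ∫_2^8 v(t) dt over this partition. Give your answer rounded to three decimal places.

18.636

Subinterval widths: 0.75, 0.75, 1, 2, 0.25, 1.25.
v(2) ≈ 2.000, v(2.75) ≈ 2.345, v(3.5) ≈ 2.646, v(4.5) ≈ 3.000, v(6.5) ≈ 3.606, v(6.75) ≈ 3.674, v(8) ≈ 4.000.
On each subinterval the trapezoid contributes (Δt_i/2)·[v(t_{i-1}) + v(t_i)].
Sum ≈ 18.636.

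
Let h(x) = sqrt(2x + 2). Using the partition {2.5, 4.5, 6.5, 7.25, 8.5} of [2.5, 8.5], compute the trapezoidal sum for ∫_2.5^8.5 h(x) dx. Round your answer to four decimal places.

Subinterval widths: 2, 2, 0.75, 1.25.
h(2.5) ≈ 2.6458, h(4.5) ≈ 3.3166, h(6.5) ≈ 3.8730, h(7.25) ≈ 4.0620, h(8.5) ≈ 4.3589.
On each subinterval the trapezoid contributes (Δx_i/2)·[h(x_{i-1}) + h(x_i)].
Sum ≈ 21.3907.

21.3907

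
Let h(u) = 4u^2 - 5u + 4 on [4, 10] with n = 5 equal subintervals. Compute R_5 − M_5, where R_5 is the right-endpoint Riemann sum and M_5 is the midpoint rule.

R_5 = 1251.36.
M_5 = 1059.12.
R_5 − M_5 = 192.24.

192.24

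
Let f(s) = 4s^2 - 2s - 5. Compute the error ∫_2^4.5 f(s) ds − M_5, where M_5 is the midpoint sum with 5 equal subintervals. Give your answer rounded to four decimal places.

0.2083

Exact integral: ∫_2^4.5 f(s) ds ≈ 82.083333.
M_5 = 81.875.
Error ≈ 82.083333 − 81.875 ≈ 0.2083.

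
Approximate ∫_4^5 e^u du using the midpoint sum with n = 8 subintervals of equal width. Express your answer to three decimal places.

Δu = (5 − 4)/8 = 0.125.
Midpoints: 4.0625, 4.1875, 4.3125, 4.4375, 4.5625, 4.6875, 4.8125, 4.9375.
f(4.0625) ≈ 58.119, f(4.1875) ≈ 65.858, f(4.3125) ≈ 74.627, f(4.4375) ≈ 84.563, f(4.5625) ≈ 95.823, f(4.6875) ≈ 108.581, f(4.8125) ≈ 123.039, f(4.9375) ≈ 139.421.
Sum = Δu · [f(4.0625) + f(4.1875) + f(4.3125) + ...].
Sum ≈ 93.754.

93.754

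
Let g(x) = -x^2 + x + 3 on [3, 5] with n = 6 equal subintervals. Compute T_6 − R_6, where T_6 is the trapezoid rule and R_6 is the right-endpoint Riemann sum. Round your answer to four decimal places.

2.3333

T_6 ≈ -18.703704.
R_6 ≈ -21.037037.
T_6 − R_6 ≈ 2.3333.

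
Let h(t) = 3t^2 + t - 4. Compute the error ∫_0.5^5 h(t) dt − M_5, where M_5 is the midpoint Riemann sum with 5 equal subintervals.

Exact integral: ∫_0.5^5 h(t) dt = 119.25.
M_5 = 118.33875.
Error = 119.25 − 118.33875 = 0.91125.

0.91125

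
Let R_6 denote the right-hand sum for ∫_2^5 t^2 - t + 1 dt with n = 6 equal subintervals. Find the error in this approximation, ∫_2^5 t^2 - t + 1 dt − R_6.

Exact integral: ∫_2^5 f(t) dt = 31.5.
R_6 = 36.125.
Error = 31.5 − 36.125 = -4.625.

-4.625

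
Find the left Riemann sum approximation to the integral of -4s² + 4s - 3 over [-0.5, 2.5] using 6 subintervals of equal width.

Δs = (2.5 − (-0.5))/6 = 0.5.
Left endpoints: -0.5, 0, 0.5, 1, 1.5, 2.
f(-0.5) = -6, f(0) = -3, f(0.5) = -2, f(1) = -3, f(1.5) = -6, f(2) = -11.
Sum = Δs · [f(-0.5) + f(0) + f(0.5) + ...].
Sum = -15.5.

-15.5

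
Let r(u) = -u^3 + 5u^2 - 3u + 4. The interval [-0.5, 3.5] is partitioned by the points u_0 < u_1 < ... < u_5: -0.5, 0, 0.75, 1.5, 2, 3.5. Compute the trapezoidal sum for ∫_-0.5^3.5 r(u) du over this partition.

Subinterval widths: 0.5, 0.75, 0.75, 0.5, 1.5.
r(-0.5) = 6.875, r(0) = 4, r(0.75) = 4.140625, r(1.5) = 7.375, r(2) = 10, r(3.5) = 11.875.
On each subinterval the trapezoid contributes (Δu_i/2)·[r(u_{i-1}) + r(u_i)].
Sum = 30.83984375.

30.83984375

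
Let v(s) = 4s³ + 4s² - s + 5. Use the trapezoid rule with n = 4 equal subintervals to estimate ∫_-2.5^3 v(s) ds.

Δs = (3 − (-2.5))/4 = 1.375.
v(-2.5) = -30, v(-1.125) = 5.4921875, v(0.25) = 5.0625, v(1.625) = 31.1015625, v(3) = 146.
T_4 = (Δs/2)·[v(s_0) + 2v(s_1) + 2v(s_2) + 2v(s_3) + v(s_4)].
Sum = 137.02734375.

137.02734375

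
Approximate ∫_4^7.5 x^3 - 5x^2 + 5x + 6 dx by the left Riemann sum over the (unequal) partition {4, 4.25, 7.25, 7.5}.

83.73828125

Subinterval widths: 0.25, 3, 0.25.
Left endpoints: 4, 4.25, 7.25.
f(4) = 10, f(4.25) = 13.703125, f(7.25) = 160.515625.
Sum = Σ Δx_i · f(x_i).
Sum = 83.73828125.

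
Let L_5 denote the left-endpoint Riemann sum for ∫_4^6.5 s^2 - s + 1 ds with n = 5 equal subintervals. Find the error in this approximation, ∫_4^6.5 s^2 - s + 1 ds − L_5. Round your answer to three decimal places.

Exact integral: ∫_4^6.5 f(s) ds ≈ 59.58333.
L_5 = 53.75.
Error ≈ 59.58333 − 53.75 ≈ 5.833.

5.833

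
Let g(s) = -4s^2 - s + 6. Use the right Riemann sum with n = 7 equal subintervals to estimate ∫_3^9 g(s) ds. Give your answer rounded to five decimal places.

-1064.93878

Δs = (9 − 3)/7 = 6/7.
Right endpoints: 27/7, 33/7, 39/7, 45/7, 51/7, 57/7, 9.
g(27/7) = -2811/49, g(33/7) = -4293/49, g(39/7) = -6063/49, g(45/7) = -8121/49, g(51/7) = -10467/49, g(57/7) = -13101/49, g(9) = -327.
Sum = Δs · [g(27/7) + g(33/7) + g(39/7) + ...].
Sum ≈ -1064.93878.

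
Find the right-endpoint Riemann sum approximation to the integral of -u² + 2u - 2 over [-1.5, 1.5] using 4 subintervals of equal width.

Δu = (1.5 − (-1.5))/4 = 0.75.
Right endpoints: -0.75, 0, 0.75, 1.5.
f(-0.75) = -4.0625, f(0) = -2, f(0.75) = -1.0625, f(1.5) = -1.25.
Sum = Δu · [f(-0.75) + f(0) + f(0.75) + f(1.5)].
Sum = -6.28125.

-6.28125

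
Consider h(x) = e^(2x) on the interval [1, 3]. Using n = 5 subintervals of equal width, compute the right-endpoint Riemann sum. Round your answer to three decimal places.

Δx = (3 − 1)/5 = 0.4.
Right endpoints: 1.4, 1.8, 2.2, 2.6, 3.
h(1.4) ≈ 16.445, h(1.8) ≈ 36.598, h(2.2) ≈ 81.451, h(2.6) ≈ 181.272, h(3) ≈ 403.429.
Sum = Δx · [h(1.4) + h(1.8) + h(2.2) + h(2.6) + h(3)].
Sum ≈ 287.678.

287.678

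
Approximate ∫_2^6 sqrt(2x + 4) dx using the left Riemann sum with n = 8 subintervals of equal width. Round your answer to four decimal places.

13.4958

Δx = (6 − 2)/8 = 0.5.
Left endpoints: 2, 2.5, 3, 3.5, 4, 4.5, 5, 5.5.
f(2) ≈ 2.8284, f(2.5) ≈ 3.0000, f(3) ≈ 3.1623, f(3.5) ≈ 3.3166, f(4) ≈ 3.4641, f(4.5) ≈ 3.6056, f(5) ≈ 3.7417, f(5.5) ≈ 3.8730.
Sum = Δx · [f(2) + f(2.5) + f(3) + ...].
Sum ≈ 13.4958.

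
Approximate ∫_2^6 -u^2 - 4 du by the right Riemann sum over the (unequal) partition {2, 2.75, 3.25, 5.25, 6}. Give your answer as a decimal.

-109.078125

Subinterval widths: 0.75, 0.5, 2, 0.75.
Right endpoints: 2.75, 3.25, 5.25, 6.
f(2.75) = -11.5625, f(3.25) = -14.5625, f(5.25) = -31.5625, f(6) = -40.
Sum = Σ Δu_i · f(u_i).
Sum = -109.078125.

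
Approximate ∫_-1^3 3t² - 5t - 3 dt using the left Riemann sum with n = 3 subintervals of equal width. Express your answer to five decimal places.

-3.11111

Δt = (3 − (-1))/3 = 4/3.
Left endpoints: -1, 1/3, 5/3.
f(-1) = 5, f(1/3) = -13/3, f(5/3) = -3.
Sum = Δt · [f(-1) + f(1/3) + f(5/3)].
Sum ≈ -3.11111.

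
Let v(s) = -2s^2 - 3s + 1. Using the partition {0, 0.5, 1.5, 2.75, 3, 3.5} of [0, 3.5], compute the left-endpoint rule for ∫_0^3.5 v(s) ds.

Subinterval widths: 0.5, 1, 1.25, 0.25, 0.5.
Left endpoints: 0, 0.5, 1.5, 2.75, 3.
v(0) = 1, v(0.5) = -1, v(1.5) = -8, v(2.75) = -22.375, v(3) = -26.
Sum = Σ Δs_i · v(s_i).
Sum = -29.09375.

-29.09375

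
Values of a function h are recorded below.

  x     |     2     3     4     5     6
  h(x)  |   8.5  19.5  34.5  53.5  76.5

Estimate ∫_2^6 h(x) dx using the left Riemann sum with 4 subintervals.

116

Δx = 1.
Sum = 1·[8.5 + 19.5 + 34.5 + 53.5] = 116.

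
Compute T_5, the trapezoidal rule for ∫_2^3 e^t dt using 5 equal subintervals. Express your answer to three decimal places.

Δt = (3 − 2)/5 = 0.2.
f(2) ≈ 7.389, f(2.2) ≈ 9.025, f(2.4) ≈ 11.023, f(2.6) ≈ 13.464, f(2.8) ≈ 16.445, f(3) ≈ 20.086.
T_5 = (Δt/2)·[f(t_0) + 2f(t_1) + ... + 2f(t_{4}) + f(t_5)].
Sum ≈ 12.739.

12.739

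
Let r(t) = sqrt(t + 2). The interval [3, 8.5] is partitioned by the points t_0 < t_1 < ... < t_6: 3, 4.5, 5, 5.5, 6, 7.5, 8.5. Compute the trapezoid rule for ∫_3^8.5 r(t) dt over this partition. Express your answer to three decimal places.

15.220

Subinterval widths: 1.5, 0.5, 0.5, 0.5, 1.5, 1.
r(3) ≈ 2.236, r(4.5) ≈ 2.550, r(5) ≈ 2.646, r(5.5) ≈ 2.739, r(6) ≈ 2.828, r(7.5) ≈ 3.082, r(8.5) ≈ 3.240.
On each subinterval the trapezoid contributes (Δt_i/2)·[r(t_{i-1}) + r(t_i)].
Sum ≈ 15.220.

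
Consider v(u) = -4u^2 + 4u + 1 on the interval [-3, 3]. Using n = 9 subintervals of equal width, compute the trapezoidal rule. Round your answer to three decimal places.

-67.778

Δu = (3 − (-3))/9 = 2/3.
v(-3) = -47, v(-7/3) = -271/9, v(-5/3) = -151/9, v(-1) = -7, v(-1/3) = -7/9, v(1/3) = 17/9, v(1) = 1, v(5/3) = -31/9, v(7/3) = -103/9, v(3) = -23.
T_9 = (Δu/2)·[v(u_0) + 2v(u_1) + ... + 2v(u_{8}) + v(u_9)].
Sum ≈ -67.778.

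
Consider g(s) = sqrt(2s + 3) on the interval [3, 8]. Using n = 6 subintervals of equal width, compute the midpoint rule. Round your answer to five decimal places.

Δs = (8 − 3)/6 = 5/6.
Midpoints: 41/12, 4.25, 61/12, 71/12, 6.75, 91/12.
g(41/12) ≈ 3.13581, g(4.25) ≈ 3.39116, g(61/12) ≈ 3.62859, g(71/12) ≈ 3.85141, g(6.75) ≈ 4.06202, g(91/12) ≈ 4.26224.
Sum = Δs · [g(41/12) + g(4.25) + g(61/12) + ...].
Sum ≈ 18.60936.

18.60936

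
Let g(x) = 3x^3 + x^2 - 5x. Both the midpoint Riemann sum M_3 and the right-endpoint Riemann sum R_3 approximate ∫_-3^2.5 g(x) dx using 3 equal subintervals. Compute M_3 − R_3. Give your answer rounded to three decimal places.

M_3 ≈ -8.44416.
R_3 ≈ 75.26852.
M_3 − R_3 ≈ -83.713.

-83.713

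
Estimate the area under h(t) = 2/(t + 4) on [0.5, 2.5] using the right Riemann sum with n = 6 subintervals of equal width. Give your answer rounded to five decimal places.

Δt = (2.5 − 0.5)/6 = 1/3.
Right endpoints: 5/6, 7/6, 1.5, 11/6, 13/6, 2.5.
h(5/6) = 12/29, h(7/6) = 12/31, h(1.5) = 4/11, h(11/6) = 12/35, h(13/6) = 12/37, h(2.5) = 4/13.
Sum = Δt · [h(5/6) + h(7/6) + h(1.5) + ...].
Sum ≈ 0.71313.

0.71313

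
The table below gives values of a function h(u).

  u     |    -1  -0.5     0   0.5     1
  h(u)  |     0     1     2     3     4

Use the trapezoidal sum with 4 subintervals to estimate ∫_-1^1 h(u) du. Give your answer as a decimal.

Δu = 0.5.
T_4 = (0.5/2)·[0 + 2·1 + 2·2 + 2·3 + 4] = 4.

4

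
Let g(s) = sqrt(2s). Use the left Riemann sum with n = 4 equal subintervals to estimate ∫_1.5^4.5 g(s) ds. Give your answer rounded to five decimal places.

6.78111

Δs = (4.5 − 1.5)/4 = 0.75.
Left endpoints: 1.5, 2.25, 3, 3.75.
g(1.5) ≈ 1.73205, g(2.25) ≈ 2.12132, g(3) ≈ 2.44949, g(3.75) ≈ 2.73861.
Sum = Δs · [g(1.5) + g(2.25) + g(3) + g(3.75)].
Sum ≈ 6.78111.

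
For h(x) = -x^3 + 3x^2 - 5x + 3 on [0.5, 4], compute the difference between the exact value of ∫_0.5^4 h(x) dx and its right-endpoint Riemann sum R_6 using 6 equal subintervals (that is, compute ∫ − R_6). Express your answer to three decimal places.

10.697

Exact integral: ∫_0.5^4 h(x) dx = -28.984375.
R_6 ≈ -39.68186.
Error ≈ -28.984375 − (-39.68186) ≈ 10.697.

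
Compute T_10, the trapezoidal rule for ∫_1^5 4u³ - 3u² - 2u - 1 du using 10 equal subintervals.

475.52

Δu = (5 − 1)/10 = 0.4.
f(1) = -2, f(1.4) = 1.296, f(1.8) = 9.008, f(2.2) = 22.672, f(2.6) = 43.824, f(3) = 74, f(3.4) = 114.736, f(3.8) = 167.568, f(4.2) = 234.032, f(4.6) = 315.664, f(5) = 414.
T_10 = (Δu/2)·[f(u_0) + 2f(u_1) + ... + 2f(u_{9}) + f(u_10)].
Sum = 475.52.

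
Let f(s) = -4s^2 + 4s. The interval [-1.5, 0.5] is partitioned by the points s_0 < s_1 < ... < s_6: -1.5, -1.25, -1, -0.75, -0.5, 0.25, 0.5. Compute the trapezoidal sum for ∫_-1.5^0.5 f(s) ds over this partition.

Subinterval widths: 0.25, 0.25, 0.25, 0.25, 0.75, 0.25.
f(-1.5) = -15, f(-1.25) = -11.25, f(-1) = -8, f(-0.75) = -5.25, f(-0.5) = -3, f(0.25) = 0.75, f(0.5) = 1.
On each subinterval the trapezoid contributes (Δs_i/2)·[f(s_{i-1}) + f(s_i)].
Sum = -9.

-9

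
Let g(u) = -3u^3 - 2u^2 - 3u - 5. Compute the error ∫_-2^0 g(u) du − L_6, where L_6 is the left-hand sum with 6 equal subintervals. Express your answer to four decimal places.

-3.9259

Exact integral: ∫_-2^0 g(u) du ≈ 2.666667.
L_6 ≈ 6.592593.
Error ≈ 2.666667 − 6.592593 ≈ -3.9259.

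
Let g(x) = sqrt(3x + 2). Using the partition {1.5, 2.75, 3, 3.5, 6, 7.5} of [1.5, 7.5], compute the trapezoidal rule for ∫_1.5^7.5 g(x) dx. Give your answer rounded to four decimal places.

Subinterval widths: 1.25, 0.25, 0.5, 2.5, 1.5.
g(1.5) ≈ 2.5495, g(2.75) ≈ 3.2016, g(3) ≈ 3.3166, g(3.5) ≈ 3.5355, g(6) ≈ 4.4721, g(7.5) ≈ 4.9497.
On each subinterval the trapezoid contributes (Δx_i/2)·[g(x_{i-1}) + g(x_i)].
Sum ≈ 23.1982.

23.1982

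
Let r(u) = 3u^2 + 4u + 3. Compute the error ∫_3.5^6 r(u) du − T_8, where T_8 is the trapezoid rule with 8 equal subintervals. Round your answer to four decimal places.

-0.1221

Exact integral: ∫_3.5^6 r(u) du = 228.125.
T_8 ≈ 228.247070.
Error ≈ 228.125 − 228.247070 ≈ -0.1221.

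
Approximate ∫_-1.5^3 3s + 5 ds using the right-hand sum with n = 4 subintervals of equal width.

40.21875

Δs = (3 − (-1.5))/4 = 1.125.
Right endpoints: -0.375, 0.75, 1.875, 3.
f(-0.375) = 3.875, f(0.75) = 7.25, f(1.875) = 10.625, f(3) = 14.
Sum = Δs · [f(-0.375) + f(0.75) + f(1.875) + f(3)].
Sum = 40.21875.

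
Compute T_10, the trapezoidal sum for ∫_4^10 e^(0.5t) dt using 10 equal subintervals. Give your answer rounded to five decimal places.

Δt = (10 − 4)/10 = 0.6.
f(4) ≈ 7.38906, f(4.6) ≈ 9.97418, f(5.2) ≈ 13.46374, f(5.8) ≈ 18.17415, f(6.4) ≈ 24.53253, f(7) ≈ 33.11545, f(7.6) ≈ 44.70118, f(8.2) ≈ 60.34029, f(8.8) ≈ 81.45087, f(9.4) ≈ 109.94717, f(10) ≈ 148.41316.
T_10 = (Δt/2)·[f(t_0) + 2f(t_1) + ... + 2f(t_{9}) + f(t_10)].
Sum ≈ 284.16040.

284.16040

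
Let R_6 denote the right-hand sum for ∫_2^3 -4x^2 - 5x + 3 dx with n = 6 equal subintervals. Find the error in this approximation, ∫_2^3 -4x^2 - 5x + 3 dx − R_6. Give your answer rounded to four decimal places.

2.1019

Exact integral: ∫_2^3 f(x) dx ≈ -34.833333.
R_6 ≈ -36.935185.
Error ≈ -34.833333 − (-36.935185) ≈ 2.1019.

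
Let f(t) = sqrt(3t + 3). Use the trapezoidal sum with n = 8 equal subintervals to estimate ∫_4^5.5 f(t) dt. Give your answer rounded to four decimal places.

Δt = (5.5 − 4)/8 = 0.1875.
f(4) ≈ 3.8730, f(4.1875) ≈ 3.9449, f(4.375) ≈ 4.0156, f(4.5625) ≈ 4.0850, f(4.75) ≈ 4.1533, f(4.9375) ≈ 4.2205, f(5.125) ≈ 4.2866, f(5.3125) ≈ 4.3517, f(5.5) ≈ 4.4159.
T_8 = (Δt/2)·[f(t_0) + 2f(t_1) + ... + 2f(t_{7}) + f(t_8)].
Sum ≈ 6.2254.

6.2254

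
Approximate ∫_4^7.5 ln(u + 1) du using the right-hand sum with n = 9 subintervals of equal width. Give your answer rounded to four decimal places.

Δu = (7.5 − 4)/9 = 7/18.
Right endpoints: 79/18, 43/9, 31/6, 50/9, 107/18, 19/3, 121/18, 64/9, 7.5.
f(79/18) ≈ 1.6843, f(43/9) ≈ 1.7540, f(31/6) ≈ 1.8192, f(50/9) ≈ 1.8803, f(107/18) ≈ 1.9379, f(19/3) ≈ 1.9924, f(121/18) ≈ 2.0441, f(64/9) ≈ 2.0932, f(7.5) ≈ 2.1401.
Sum = Δu · [f(79/18) + f(43/9) + f(31/6) + ...].
Sum ≈ 6.7455.

6.7455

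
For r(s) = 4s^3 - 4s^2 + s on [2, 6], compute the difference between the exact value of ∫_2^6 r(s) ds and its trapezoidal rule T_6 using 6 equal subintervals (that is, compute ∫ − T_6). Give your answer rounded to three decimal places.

Exact integral: ∫_2^6 r(s) ds ≈ 1018.66667.
T_6 ≈ 1031.70370.
Error ≈ 1018.66667 − 1031.70370 ≈ -13.037.

-13.037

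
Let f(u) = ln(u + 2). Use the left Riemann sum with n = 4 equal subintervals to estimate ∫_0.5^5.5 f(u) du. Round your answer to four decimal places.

7.1001

Δu = (5.5 − 0.5)/4 = 1.25.
Left endpoints: 0.5, 1.75, 3, 4.25.
f(0.5) ≈ 0.9163, f(1.75) ≈ 1.3218, f(3) ≈ 1.6094, f(4.25) ≈ 1.8326.
Sum = Δu · [f(0.5) + f(1.75) + f(3) + f(4.25)].
Sum ≈ 7.1001.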